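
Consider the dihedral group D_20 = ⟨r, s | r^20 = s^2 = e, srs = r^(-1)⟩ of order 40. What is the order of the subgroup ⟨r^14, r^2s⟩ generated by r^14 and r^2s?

|⟨r^14⟩| = 10 and |⟨r^2s⟩| = 2, so |H| is a multiple of lcm(10, 2) = 10 and divides |G| = 40.
Closing under the operation: H = {e, r^2, r^4, r^6, r^8, r^10, r^12, r^14, r^16, r^18, s, r^2s, r^4s, r^6s, r^8s, r^10s, r^12s, r^14s, r^16s, r^18s}, so |H| = 20.

20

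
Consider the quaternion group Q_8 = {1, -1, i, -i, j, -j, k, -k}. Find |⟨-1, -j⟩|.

4

|⟨-1⟩| = 2 and |⟨-j⟩| = 4, so |H| is a multiple of lcm(2, 4) = 4 and divides |G| = 8.
Closing under the operation: H = {1, -1, j, -j}, so |H| = 4.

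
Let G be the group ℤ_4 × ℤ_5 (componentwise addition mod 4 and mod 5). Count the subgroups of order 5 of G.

|G| = 20 and 5 | 20, so subgroups of order 5 are possible by Lagrange.
The subgroups of order 5 are: {(0,0), (0,1), (0,2), (0,3), (0,4)}.
So G has 1 subgroup of order 5.

1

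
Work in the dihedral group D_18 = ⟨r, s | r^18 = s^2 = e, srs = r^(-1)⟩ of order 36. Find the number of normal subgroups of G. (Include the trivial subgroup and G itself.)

9

G has 45 subgroups. Checking conjugation-invariance by order — order 1: 1/1 normal; order 2: 1/19 normal; order 3: 1/1 normal; order 4: 0/9 normal; order 6: 1/7 normal; order 9: 1/1 normal; order 12: 0/3 normal; order 18: 3/3 normal; order 36: 1/1 normal.
Total normal subgroups: 9.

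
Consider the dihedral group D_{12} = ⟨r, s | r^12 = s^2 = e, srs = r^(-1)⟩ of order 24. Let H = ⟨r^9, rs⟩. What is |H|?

|⟨r^9⟩| = 4 and |⟨rs⟩| = 2, so |H| is a multiple of lcm(4, 2) = 4 and divides |G| = 24.
Closing under the operation: H = {e, r^3, r^6, r^9, rs, r^4s, r^7s, r^10s}, so |H| = 8.

8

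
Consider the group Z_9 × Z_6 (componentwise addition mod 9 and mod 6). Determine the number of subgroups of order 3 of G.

|G| = 54 and 3 | 54, so subgroups of order 3 are possible by Lagrange.
The subgroups of order 3 are: {(0,0), (0,2), (0,4)}; {(0,0), (3,0), (6,0)}; {(0,0), (3,2), (6,4)}; {(0,0), (3,4), (6,2)}.
So G has 4 subgroups of order 3.

4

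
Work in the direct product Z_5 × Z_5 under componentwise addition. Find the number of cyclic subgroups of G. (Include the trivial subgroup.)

A cyclic subgroup of order d is generated by each of its φ(d) elements of order d, so the cyclic subgroups of order d number (#elements of order d)/φ(d).
Cyclic subgroups by order — order 1: 1; order 5: 6.
Total: 7.

7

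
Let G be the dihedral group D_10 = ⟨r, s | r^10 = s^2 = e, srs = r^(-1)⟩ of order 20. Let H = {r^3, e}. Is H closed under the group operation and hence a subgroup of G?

No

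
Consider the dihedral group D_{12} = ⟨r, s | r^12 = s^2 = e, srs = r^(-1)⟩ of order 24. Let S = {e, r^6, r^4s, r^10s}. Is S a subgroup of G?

Yes

|S| = 4 divides |G| = 24, consistent with Lagrange.
S contains the identity, every element's inverse is in S, and S is closed under ·: it is a subgroup.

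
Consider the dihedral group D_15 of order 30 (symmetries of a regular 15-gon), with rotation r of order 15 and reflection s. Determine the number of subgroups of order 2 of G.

15

|G| = 30 and 2 | 30, so subgroups of order 2 are possible by Lagrange.
The subgroups of order 2 are: {e, r^10s}; {e, r^11s}; {e, r^12s}; {e, r^13s}; … (15 in all).
So G has 15 subgroups of order 2.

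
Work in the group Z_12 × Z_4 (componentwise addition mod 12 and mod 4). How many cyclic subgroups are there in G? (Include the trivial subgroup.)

20

Each element a generates a cyclic subgroup ⟨a⟩; distinct elements may generate the same one (a cyclic group of order d has φ(d) generators).
Cyclic subgroups by order — order 1: 1; order 2: 3; order 3: 1; order 4: 6; order 6: 3; order 12: 6.
Total: 20.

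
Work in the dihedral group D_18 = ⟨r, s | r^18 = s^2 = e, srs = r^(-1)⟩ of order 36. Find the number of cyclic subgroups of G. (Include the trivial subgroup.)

24

Group the elements of G by the cyclic subgroup they generate; each cyclic subgroup of order d accounts for φ(d) elements.
Cyclic subgroups by order — order 1: 1; order 2: 19; order 3: 1; order 6: 1; order 9: 1; order 18: 1.
Total: 24.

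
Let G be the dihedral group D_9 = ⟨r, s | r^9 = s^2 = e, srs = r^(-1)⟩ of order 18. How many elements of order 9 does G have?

6

The elements of order 9 are: r, r^2, r^4, r^5, r^7, r^8.
That's 6.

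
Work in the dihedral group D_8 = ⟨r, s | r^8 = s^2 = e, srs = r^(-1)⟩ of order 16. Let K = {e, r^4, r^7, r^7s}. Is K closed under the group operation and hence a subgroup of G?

r^7 ∈ K but its inverse r ∉ K, so K is not a subgroup.

No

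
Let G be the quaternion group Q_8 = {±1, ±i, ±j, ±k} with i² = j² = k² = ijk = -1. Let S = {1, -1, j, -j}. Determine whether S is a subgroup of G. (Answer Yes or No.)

Yes

|S| = 4 divides |G| = 8, consistent with Lagrange.
S contains the identity, every element's inverse is in S, and S is closed under ·: it is a subgroup.
In fact S = ⟨j⟩.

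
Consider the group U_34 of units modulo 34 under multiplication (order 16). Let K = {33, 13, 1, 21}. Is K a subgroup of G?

Yes

|K| = 4 divides |G| = 16, consistent with Lagrange.
K contains the identity, every element's inverse is in K, and K is closed under ·: it is a subgroup.
In fact K = ⟨21⟩.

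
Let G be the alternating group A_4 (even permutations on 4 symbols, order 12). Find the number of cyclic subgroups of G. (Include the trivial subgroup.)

8

A cyclic subgroup of order d is generated by each of its φ(d) elements of order d, so the cyclic subgroups of order d number (#elements of order d)/φ(d).
Cyclic subgroups by order — order 1: 1; order 2: 3; order 3: 4.
Total: 8.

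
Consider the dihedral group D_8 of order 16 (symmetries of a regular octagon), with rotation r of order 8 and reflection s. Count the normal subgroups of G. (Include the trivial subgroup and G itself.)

G has 19 subgroups. Checking conjugation-invariance by order — order 1: 1/1 normal; order 2: 1/9 normal; order 4: 1/5 normal; order 8: 3/3 normal; order 16: 1/1 normal.
Total normal subgroups: 7.

7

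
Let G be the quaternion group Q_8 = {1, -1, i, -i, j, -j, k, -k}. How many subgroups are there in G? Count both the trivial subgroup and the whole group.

6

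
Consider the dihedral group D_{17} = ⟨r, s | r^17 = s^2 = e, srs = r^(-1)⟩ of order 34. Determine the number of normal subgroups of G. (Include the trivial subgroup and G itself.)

3

G has 20 subgroups. Checking conjugation-invariance by order — order 1: 1/1 normal; order 2: 0/17 normal; order 17: 1/1 normal; order 34: 1/1 normal.
Total normal subgroups: 3.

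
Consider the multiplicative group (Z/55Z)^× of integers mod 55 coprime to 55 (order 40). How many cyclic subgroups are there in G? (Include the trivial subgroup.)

12

A cyclic subgroup of order d is generated by each of its φ(d) elements of order d, so the cyclic subgroups of order d number (#elements of order d)/φ(d).
Cyclic subgroups by order — order 1: 1; order 2: 3; order 4: 2; order 5: 1; order 10: 3; order 20: 2.
Total: 12.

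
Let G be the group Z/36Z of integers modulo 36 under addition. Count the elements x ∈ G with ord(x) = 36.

In a cyclic group of order 36, the number of elements of order d (for d | 36) is φ(d).
φ(36) = 12.

12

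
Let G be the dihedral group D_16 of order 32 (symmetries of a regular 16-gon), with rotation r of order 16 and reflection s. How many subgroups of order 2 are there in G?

17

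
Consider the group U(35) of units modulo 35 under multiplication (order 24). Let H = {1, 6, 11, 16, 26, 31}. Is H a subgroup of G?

|H| = 6 divides |G| = 24, consistent with Lagrange.
H contains the identity, every element's inverse is in H, and H is closed under ·: it is a subgroup.
In fact H = ⟨26⟩.

Yes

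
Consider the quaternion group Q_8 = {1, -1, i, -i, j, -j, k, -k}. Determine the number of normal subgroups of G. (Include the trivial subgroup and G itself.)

G has 6 subgroups. Checking conjugation-invariance by order — order 1: 1/1 normal; order 2: 1/1 normal; order 4: 3/3 normal; order 8: 1/1 normal.
Total normal subgroups: 6.

6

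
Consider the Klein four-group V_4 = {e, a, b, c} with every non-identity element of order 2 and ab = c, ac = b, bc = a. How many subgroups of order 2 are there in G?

3

|G| = 4 and 2 | 4, so subgroups of order 2 are possible by Lagrange.
The subgroups of order 2 are: {e, a}; {e, b}; {e, c}.
So G has 3 subgroups of order 2.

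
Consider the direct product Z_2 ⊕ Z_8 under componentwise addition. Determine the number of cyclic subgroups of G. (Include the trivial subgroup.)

8

Group the elements of G by the cyclic subgroup they generate; each cyclic subgroup of order d accounts for φ(d) elements.
Cyclic subgroups by order — order 1: 1; order 2: 3; order 4: 2; order 8: 2.
Total: 8.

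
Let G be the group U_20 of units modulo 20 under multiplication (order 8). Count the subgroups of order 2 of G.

3

|G| = 8 and 2 | 8, so subgroups of order 2 are possible by Lagrange.
The subgroups of order 2 are: {1, 11}; {1, 19}; {1, 9}.
So G has 3 subgroups of order 2.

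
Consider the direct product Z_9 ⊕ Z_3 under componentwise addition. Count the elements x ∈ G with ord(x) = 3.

An element (a,b) has order lcm(ord(a), ord(b)); count pairs with lcm equal to 3.
Enumerating gives 8 such elements.

8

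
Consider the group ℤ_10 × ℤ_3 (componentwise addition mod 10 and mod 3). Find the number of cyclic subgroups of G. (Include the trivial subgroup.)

Group the elements of G by the cyclic subgroup they generate; each cyclic subgroup of order d accounts for φ(d) elements.
Cyclic subgroups by order — order 1: 1; order 2: 1; order 3: 1; order 5: 1; order 6: 1; order 10: 1; order 15: 1; order 30: 1.
Total: 8.

8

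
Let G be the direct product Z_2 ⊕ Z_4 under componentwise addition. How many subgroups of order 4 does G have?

3

|G| = 8 and 4 | 8, so subgroups of order 4 are possible by Lagrange.
The subgroups of order 4 are: {(0,0), (0,1), (0,2), (0,3)}; {(0,0), (0,2), (1,0), (1,2)}; {(0,0), (0,2), (1,1), (1,3)}.
So G has 3 subgroups of order 4.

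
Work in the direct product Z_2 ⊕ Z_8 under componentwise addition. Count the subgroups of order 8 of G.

3

|G| = 16 and 8 | 16, so subgroups of order 8 are possible by Lagrange.
The subgroups of order 8 are: {(0,0), (0,1), (0,2), (0,3), (0,4), (0,5), (0,6), (0,7)}; {(0,0), (0,2), (0,4), (0,6), (1,0), (1,2), (1,4), (1,6)}; {(0,0), (0,2), (0,4), (0,6), (1,1), (1,3), (1,5), (1,7)}.
So G has 3 subgroups of order 8.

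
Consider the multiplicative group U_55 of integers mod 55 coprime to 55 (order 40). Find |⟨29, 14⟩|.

20

|⟨29⟩| = 10 and |⟨14⟩| = 10, so |H| is a multiple of lcm(10, 10) = 10 and divides |G| = 40.
Closing under the operation: H = {1, 4, 6, 9, 14, 16, 19, 21, 24, 26, 29, 31, 34, 36, 39, 41, 46, 49, 51, 54}, so |H| = 20.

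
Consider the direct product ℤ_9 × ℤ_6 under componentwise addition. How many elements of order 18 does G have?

18

An element (a,b) has order lcm(ord(a), ord(b)); count pairs with lcm equal to 18.
Enumerating gives 18 such elements.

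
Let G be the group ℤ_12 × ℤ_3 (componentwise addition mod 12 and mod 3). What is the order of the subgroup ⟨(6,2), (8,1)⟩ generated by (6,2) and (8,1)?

18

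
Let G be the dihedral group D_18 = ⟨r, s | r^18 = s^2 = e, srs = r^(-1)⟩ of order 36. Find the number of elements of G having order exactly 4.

0

No element of G has order 4 (even though 4 | 36).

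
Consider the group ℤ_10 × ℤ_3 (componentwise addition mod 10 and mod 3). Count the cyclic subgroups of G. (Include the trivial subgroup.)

Group the elements of G by the cyclic subgroup they generate; each cyclic subgroup of order d accounts for φ(d) elements.
Cyclic subgroups by order — order 1: 1; order 2: 1; order 3: 1; order 5: 1; order 6: 1; order 10: 1; order 15: 1; order 30: 1.
Total: 8.

8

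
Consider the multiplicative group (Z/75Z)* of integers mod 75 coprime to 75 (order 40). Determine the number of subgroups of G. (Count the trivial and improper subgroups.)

16

|G| = 40, so by Lagrange every subgroup order divides 40. Divisors: 1, 2, 4, 5, 8, 10, 20, 40.
Subgroups by order — order 1: 1; order 2: 3; order 4: 3; order 5: 1; order 8: 1; order 10: 3; order 20: 3; order 40: 1.
Total: 1 + 3 + 3 + 1 + 1 + 3 + 3 + 1 = 16.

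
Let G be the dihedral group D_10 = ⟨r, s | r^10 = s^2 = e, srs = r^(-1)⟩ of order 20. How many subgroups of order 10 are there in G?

|G| = 20 and 10 | 20, so subgroups of order 10 are possible by Lagrange.
The subgroups of order 10 are: {e, r, r^2, r^3, r^4, r^5, r^6, r^7, r^8, r^9}; {e, r^2, r^4, r^6, r^8, s, r^2s, r^4s, r^6s, r^8s}; {e, r^2, r^4, r^6, r^8, rs, r^3s, r^5s, r^7s, r^9s}.
So G has 3 subgroups of order 10.

3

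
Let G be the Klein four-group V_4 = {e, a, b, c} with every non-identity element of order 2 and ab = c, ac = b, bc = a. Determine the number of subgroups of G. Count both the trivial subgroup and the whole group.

5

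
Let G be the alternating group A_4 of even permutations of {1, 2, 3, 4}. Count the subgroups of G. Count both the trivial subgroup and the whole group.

10

|G| = 12, so by Lagrange every subgroup order divides 12. Divisors: 1, 2, 3, 4, 6, 12.
Subgroups by order — order 1: 1; order 2: 3; order 3: 4; order 4: 1; order 6: 0; order 12: 1.
Total: 1 + 3 + 4 + 1 + 0 + 1 = 10.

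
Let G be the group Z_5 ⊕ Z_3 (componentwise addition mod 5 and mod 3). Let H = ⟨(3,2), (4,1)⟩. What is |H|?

15

|⟨(3,2)⟩| = 15 and |⟨(4,1)⟩| = 15, so |H| is a multiple of lcm(15, 15) = 15 and divides |G| = 15.
Closing {(3,2), (4,1)} under the group operation gives all of G, so |H| = 15.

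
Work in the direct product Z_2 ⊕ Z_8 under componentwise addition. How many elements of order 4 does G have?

4

An element (a,b) has order lcm(ord(a), ord(b)); count pairs with lcm equal to 4.
Enumerating gives 4 such elements.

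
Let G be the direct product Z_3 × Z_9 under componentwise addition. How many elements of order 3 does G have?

8

An element (a,b) has order lcm(ord(a), ord(b)); count pairs with lcm equal to 3.
Enumerating gives 8 such elements.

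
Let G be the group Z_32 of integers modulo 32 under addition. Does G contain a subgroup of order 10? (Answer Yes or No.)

No

10 does not divide |G| = 32, so by Lagrange no subgroup of order 10 exists.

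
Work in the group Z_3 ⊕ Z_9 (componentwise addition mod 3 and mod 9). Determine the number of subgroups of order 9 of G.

4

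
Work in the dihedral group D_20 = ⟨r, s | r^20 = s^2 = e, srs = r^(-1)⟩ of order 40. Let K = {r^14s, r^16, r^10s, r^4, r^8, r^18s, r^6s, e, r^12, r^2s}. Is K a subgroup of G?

Yes

|K| = 10 divides |G| = 40, consistent with Lagrange.
K contains the identity, every element's inverse is in K, and K is closed under ·: it is a subgroup.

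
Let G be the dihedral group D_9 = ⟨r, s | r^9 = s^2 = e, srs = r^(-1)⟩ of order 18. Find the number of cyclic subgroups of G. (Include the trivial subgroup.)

12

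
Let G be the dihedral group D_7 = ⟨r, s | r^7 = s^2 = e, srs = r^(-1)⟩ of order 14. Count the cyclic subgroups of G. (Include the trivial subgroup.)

9

A cyclic subgroup of order d is generated by each of its φ(d) elements of order d, so the cyclic subgroups of order d number (#elements of order d)/φ(d).
Cyclic subgroups by order — order 1: 1; order 2: 7; order 7: 1.
Total: 9.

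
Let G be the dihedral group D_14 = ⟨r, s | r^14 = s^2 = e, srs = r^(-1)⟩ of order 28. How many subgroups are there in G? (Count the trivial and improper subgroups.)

|G| = 28, so by Lagrange every subgroup order divides 28. Divisors: 1, 2, 4, 7, 14, 28.
Subgroups by order — order 1: 1; order 2: 15; order 4: 7; order 7: 1; order 14: 3; order 28: 1.
Total: 1 + 15 + 7 + 1 + 3 + 1 = 28.

28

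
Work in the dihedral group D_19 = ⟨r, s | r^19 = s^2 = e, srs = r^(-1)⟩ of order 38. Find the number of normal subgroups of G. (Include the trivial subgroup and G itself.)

3

G has 22 subgroups. Checking conjugation-invariance by order — order 1: 1/1 normal; order 2: 0/19 normal; order 19: 1/1 normal; order 38: 1/1 normal.
Total normal subgroups: 3.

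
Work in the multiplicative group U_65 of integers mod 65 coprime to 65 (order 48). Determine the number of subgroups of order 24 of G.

|G| = 48 and 24 | 48, so subgroups of order 24 are possible by Lagrange.
The subgroups of order 24 are: {1, 4, 6, 9, 11, 14, 16, 19, 21, 24, 29, 31, 34, 36, 41, 44, 46, 49, 51, 54, 56, 59, 61, 64}; {1, 3, 4, 9, 12, 14, 16, 17, 22, 23, 27, 29, 36, 38, 42, 43, 48, 49, 51, 53, 56, 61, 62, 64}; {1, 2, 4, 7, 8, 9, 14, 16, 18, 28, 29, 32, 33, 36, 37, 47, 49, 51, 56, 57, 58, 61, 63, 64}.
So G has 3 subgroups of order 24.

3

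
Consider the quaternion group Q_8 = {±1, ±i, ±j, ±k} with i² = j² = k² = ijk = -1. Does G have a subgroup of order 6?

6 does not divide |G| = 8, so by Lagrange no subgroup of order 6 exists.

No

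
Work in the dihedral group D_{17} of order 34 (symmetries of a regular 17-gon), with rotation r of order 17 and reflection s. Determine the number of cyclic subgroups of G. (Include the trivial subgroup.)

A cyclic subgroup of order d is generated by each of its φ(d) elements of order d, so the cyclic subgroups of order d number (#elements of order d)/φ(d).
Cyclic subgroups by order — order 1: 1; order 2: 17; order 17: 1.
Total: 19.

19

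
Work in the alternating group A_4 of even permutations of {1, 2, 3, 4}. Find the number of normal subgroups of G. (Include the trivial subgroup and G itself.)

3

G has 10 subgroups. Checking conjugation-invariance by order — order 1: 1/1 normal; order 2: 0/3 normal; order 3: 0/4 normal; order 4: 1/1 normal; order 12: 1/1 normal.
Total normal subgroups: 3.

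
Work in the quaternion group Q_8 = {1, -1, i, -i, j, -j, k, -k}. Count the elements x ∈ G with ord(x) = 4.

6

The elements of order 4 are: i, -i, j, -j, k, -k.
That's 6.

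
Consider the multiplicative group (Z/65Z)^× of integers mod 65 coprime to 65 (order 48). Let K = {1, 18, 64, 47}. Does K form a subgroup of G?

Yes

|K| = 4 divides |G| = 48, consistent with Lagrange.
K contains the identity, every element's inverse is in K, and K is closed under ·: it is a subgroup.
In fact K = ⟨18⟩.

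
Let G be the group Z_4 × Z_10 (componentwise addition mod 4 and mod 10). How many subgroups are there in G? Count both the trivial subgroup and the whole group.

16

|G| = 40, so by Lagrange every subgroup order divides 40. Divisors: 1, 2, 4, 5, 8, 10, 20, 40.
Subgroups by order — order 1: 1; order 2: 3; order 4: 3; order 5: 1; order 8: 1; order 10: 3; order 20: 3; order 40: 1.
Total: 1 + 3 + 3 + 1 + 1 + 3 + 3 + 1 = 16.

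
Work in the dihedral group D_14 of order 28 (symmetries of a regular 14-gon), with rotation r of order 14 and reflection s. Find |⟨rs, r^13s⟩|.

14

|⟨rs⟩| = 2 and |⟨r^13s⟩| = 2, so |H| is a multiple of lcm(2, 2) = 2 and divides |G| = 28.
Closing under the operation: H = {e, r^2, r^4, r^6, r^8, r^10, r^12, rs, r^3s, r^5s, r^7s, r^9s, r^11s, r^13s}, so |H| = 14.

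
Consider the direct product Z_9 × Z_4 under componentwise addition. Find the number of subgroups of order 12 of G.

|G| = 36 and 12 | 36, so subgroups of order 12 are possible by Lagrange.
The subgroups of order 12 are: {(0,0), (0,1), (0,2), (0,3), (3,0), (3,1), (3,2), (3,3), (6,0), (6,1), (6,2), (6,3)}.
So G has 1 subgroup of order 12.

1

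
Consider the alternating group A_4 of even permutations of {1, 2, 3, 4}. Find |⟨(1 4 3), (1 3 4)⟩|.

3

|⟨(1 4 3)⟩| = 3 and |⟨(1 3 4)⟩| = 3, so |H| is a multiple of lcm(3, 3) = 3 and divides |G| = 12.
Closing under the operation: H = {e, (1 3 4), (1 4 3)}, so |H| = 3.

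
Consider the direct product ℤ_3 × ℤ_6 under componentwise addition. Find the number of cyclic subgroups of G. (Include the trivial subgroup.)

10

A cyclic subgroup of order d is generated by each of its φ(d) elements of order d, so the cyclic subgroups of order d number (#elements of order d)/φ(d).
Cyclic subgroups by order — order 1: 1; order 2: 1; order 3: 4; order 6: 4.
Total: 10.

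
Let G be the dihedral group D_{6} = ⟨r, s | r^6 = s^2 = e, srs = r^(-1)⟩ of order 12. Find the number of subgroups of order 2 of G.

|G| = 12 and 2 | 12, so subgroups of order 2 are possible by Lagrange.
The subgroups of order 2 are: {e, r^2s}; {e, r^3}; {e, r^3s}; {e, r^4s}; … (7 in all).
So G has 7 subgroups of order 2.

7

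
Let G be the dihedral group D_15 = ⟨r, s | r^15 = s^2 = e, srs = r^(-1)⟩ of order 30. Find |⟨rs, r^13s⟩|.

|⟨rs⟩| = 2 and |⟨r^13s⟩| = 2, so |H| is a multiple of lcm(2, 2) = 2 and divides |G| = 30.
Closing under the operation: H = {e, r^3, r^6, r^9, r^12, rs, r^4s, r^7s, r^10s, r^13s}, so |H| = 10.

10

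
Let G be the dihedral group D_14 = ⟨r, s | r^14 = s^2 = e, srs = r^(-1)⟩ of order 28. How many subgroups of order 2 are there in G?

|G| = 28 and 2 | 28, so subgroups of order 2 are possible by Lagrange.
The subgroups of order 2 are: {e, r^10s}; {e, r^11s}; {e, r^12s}; {e, r^13s}; … (15 in all).
So G has 15 subgroups of order 2.

15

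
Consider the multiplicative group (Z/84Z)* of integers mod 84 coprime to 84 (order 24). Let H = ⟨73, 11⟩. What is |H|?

12

|⟨73⟩| = 6 and |⟨11⟩| = 6, so |H| is a multiple of lcm(6, 6) = 6 and divides |G| = 24.
Closing under the operation: H = {1, 11, 13, 23, 25, 37, 47, 59, 61, 71, 73, 83}, so |H| = 12.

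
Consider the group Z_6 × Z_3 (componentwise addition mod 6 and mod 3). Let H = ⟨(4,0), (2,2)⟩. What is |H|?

|⟨(4,0)⟩| = 3 and |⟨(2,2)⟩| = 3, so |H| is a multiple of lcm(3, 3) = 3 and divides |G| = 18.
Closing under the operation: H = {(0,0), (0,1), (0,2), (2,0), (2,1), (2,2), (4,0), (4,1), (4,2)}, so |H| = 9.

9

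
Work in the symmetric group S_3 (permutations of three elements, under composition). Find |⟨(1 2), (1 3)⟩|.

|⟨(1 2)⟩| = 2 and |⟨(1 3)⟩| = 2, so |H| is a multiple of lcm(2, 2) = 2 and divides |G| = 6.
Closing {(1 2), (1 3)} under the group operation gives all of G, so |H| = 6.

6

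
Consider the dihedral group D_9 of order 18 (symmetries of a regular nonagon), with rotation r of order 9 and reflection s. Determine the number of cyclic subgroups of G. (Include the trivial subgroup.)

12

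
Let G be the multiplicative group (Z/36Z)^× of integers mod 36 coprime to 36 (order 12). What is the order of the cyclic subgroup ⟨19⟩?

2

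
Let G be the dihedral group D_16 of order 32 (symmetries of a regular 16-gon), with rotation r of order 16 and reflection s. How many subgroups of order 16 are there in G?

|G| = 32 and 16 | 32, so subgroups of order 16 are possible by Lagrange.
The subgroups of order 16 are: {e, r, r^2, r^3, r^4, r^5, r^6, r^7, r^8, r^9, r^10, r^11, r^12, r^13, r^14, r^15}; {e, r^2, r^4, r^6, r^8, r^10, r^12, r^14, s, r^2s, r^4s, r^6s, r^8s, r^10s, r^12s, r^14s}; {e, r^2, r^4, r^6, r^8, r^10, r^12, r^14, rs, r^3s, r^5s, r^7s, r^9s, r^11s, r^13s, r^15s}.
So G has 3 subgroups of order 16.

3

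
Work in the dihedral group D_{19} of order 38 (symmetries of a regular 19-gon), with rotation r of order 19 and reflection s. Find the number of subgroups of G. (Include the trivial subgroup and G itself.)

22

|G| = 38, so by Lagrange every subgroup order divides 38. Divisors: 1, 2, 19, 38.
Subgroups by order — order 1: 1; order 2: 19; order 19: 1; order 38: 1.
Total: 1 + 19 + 1 + 1 = 22.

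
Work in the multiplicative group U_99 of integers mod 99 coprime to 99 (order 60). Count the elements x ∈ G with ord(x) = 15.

The elements of order 15 are: 4, 16, 25, 31, 49, 58, 70, 97.
That's 8.

8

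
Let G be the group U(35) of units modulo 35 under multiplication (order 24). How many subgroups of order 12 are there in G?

3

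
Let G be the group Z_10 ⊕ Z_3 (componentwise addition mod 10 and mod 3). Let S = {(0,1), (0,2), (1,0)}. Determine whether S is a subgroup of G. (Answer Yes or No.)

The identity (0,0) ∉ S, so S is not a subgroup.

No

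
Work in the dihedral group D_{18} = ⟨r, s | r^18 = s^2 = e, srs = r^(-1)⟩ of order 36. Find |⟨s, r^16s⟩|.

18

|⟨s⟩| = 2 and |⟨r^16s⟩| = 2, so |H| is a multiple of lcm(2, 2) = 2 and divides |G| = 36.
Closing under the operation: H = {e, r^2, r^4, r^6, r^8, r^10, r^12, r^14, r^16, s, r^2s, r^4s, r^6s, r^8s, r^10s, r^12s, r^14s, r^16s}, so |H| = 18.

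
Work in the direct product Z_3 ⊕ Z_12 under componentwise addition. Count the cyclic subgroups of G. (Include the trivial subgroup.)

A cyclic subgroup of order d is generated by each of its φ(d) elements of order d, so the cyclic subgroups of order d number (#elements of order d)/φ(d).
Cyclic subgroups by order — order 1: 1; order 2: 1; order 3: 4; order 4: 1; order 6: 4; order 12: 4.
Total: 15.

15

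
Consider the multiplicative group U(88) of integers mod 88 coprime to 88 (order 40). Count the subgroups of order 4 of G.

7

|G| = 40 and 4 | 40, so subgroups of order 4 are possible by Lagrange.
The subgroups of order 4 are: {1, 21, 23, 43}; {1, 21, 45, 65}; {1, 21, 67, 87}; {1, 23, 45, 67}; … (7 in all).
So G has 7 subgroups of order 4.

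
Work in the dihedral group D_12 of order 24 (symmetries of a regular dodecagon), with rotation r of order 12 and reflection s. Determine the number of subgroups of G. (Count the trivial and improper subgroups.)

34

|G| = 24, so by Lagrange every subgroup order divides 24. Divisors: 1, 2, 3, 4, 6, 8, 12, 24.
Subgroups by order — order 1: 1; order 2: 13; order 3: 1; order 4: 7; order 6: 5; order 8: 3; order 12: 3; order 24: 1.
Total: 1 + 13 + 1 + 7 + 5 + 3 + 3 + 1 = 34.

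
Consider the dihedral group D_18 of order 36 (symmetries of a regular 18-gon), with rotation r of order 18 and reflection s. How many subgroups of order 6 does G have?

7

|G| = 36 and 6 | 36, so subgroups of order 6 are possible by Lagrange.
The subgroups of order 6 are: {e, r^6, r^12, r^4s, r^10s, r^16s}; {e, r^6, r^12, r^5s, r^11s, r^17s}; {e, r^6, r^12, s, r^6s, r^12s}; {e, r^6, r^12, rs, r^7s, r^13s}; … (7 in all).
So G has 7 subgroups of order 6.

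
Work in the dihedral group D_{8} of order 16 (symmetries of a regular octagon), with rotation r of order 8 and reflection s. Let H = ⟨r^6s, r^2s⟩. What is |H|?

|⟨r^6s⟩| = 2 and |⟨r^2s⟩| = 2, so |H| is a multiple of lcm(2, 2) = 2 and divides |G| = 16.
Closing under the operation: H = {e, r^4, r^2s, r^6s}, so |H| = 4.

4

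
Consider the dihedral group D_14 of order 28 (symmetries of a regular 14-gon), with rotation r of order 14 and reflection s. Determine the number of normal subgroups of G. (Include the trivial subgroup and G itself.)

7

G has 28 subgroups. Checking conjugation-invariance by order — order 1: 1/1 normal; order 2: 1/15 normal; order 4: 0/7 normal; order 7: 1/1 normal; order 14: 3/3 normal; order 28: 1/1 normal.
Total normal subgroups: 7.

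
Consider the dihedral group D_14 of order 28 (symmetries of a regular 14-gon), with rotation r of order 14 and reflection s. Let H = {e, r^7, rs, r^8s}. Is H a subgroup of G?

Yes

|H| = 4 divides |G| = 28, consistent with Lagrange.
H contains the identity, every element's inverse is in H, and H is closed under ·: it is a subgroup.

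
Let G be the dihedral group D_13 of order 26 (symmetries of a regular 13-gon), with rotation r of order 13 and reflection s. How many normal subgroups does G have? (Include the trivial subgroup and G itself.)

3

G has 16 subgroups. Checking conjugation-invariance by order — order 1: 1/1 normal; order 2: 0/13 normal; order 13: 1/1 normal; order 26: 1/1 normal.
Total normal subgroups: 3.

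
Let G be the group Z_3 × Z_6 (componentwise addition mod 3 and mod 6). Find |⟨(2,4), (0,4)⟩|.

9

|⟨(2,4)⟩| = 3 and |⟨(0,4)⟩| = 3, so |H| is a multiple of lcm(3, 3) = 3 and divides |G| = 18.
Closing under the operation: H = {(0,0), (0,2), (0,4), (1,0), (1,2), (1,4), (2,0), (2,2), (2,4)}, so |H| = 9.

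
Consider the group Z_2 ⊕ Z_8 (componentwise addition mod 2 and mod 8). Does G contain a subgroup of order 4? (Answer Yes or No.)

4 | 16. A subgroup of order 4 is {(0,0), (0,2), (0,4), (0,6)}.

Yes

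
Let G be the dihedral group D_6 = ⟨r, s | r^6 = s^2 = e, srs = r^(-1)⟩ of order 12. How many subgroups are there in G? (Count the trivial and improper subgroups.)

16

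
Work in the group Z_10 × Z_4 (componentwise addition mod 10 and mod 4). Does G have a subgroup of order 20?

Yes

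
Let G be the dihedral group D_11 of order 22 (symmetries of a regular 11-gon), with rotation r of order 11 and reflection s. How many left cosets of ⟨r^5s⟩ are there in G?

|⟨r^5s⟩| = 2 and |G| = 22.
By Lagrange, [G : H] = |G|/|H| = 22/2 = 11.

11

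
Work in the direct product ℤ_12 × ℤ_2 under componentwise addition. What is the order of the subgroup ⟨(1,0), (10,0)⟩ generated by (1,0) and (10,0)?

|⟨(1,0)⟩| = 12 and |⟨(10,0)⟩| = 6, so |H| is a multiple of lcm(12, 6) = 12 and divides |G| = 24.
Closing under the operation: H = {(0,0), (1,0), (2,0), (3,0), (4,0), (5,0), (6,0), (7,0), (8,0), (9,0), (10,0), (11,0)}, so |H| = 12.

12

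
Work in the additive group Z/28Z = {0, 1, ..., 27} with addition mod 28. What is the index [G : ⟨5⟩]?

1

|⟨5⟩| = 28 and |G| = 28.
By Lagrange, [G : H] = |G|/|H| = 28/28 = 1.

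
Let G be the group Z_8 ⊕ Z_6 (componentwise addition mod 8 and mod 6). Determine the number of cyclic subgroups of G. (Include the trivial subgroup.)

Each element a generates a cyclic subgroup ⟨a⟩; distinct elements may generate the same one (a cyclic group of order d has φ(d) generators).
Cyclic subgroups by order — order 1: 1; order 2: 3; order 3: 1; order 4: 2; order 6: 3; order 8: 2; order 12: 2; order 24: 2.
Total: 16.

16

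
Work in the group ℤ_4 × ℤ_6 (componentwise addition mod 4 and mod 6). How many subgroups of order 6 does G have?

3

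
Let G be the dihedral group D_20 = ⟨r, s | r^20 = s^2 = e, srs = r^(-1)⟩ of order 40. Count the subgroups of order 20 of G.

3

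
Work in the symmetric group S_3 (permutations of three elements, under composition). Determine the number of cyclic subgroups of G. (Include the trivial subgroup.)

5

Each element a generates a cyclic subgroup ⟨a⟩; distinct elements may generate the same one (a cyclic group of order d has φ(d) generators).
Cyclic subgroups by order — order 1: 1; order 2: 3; order 3: 1.
Total: 5.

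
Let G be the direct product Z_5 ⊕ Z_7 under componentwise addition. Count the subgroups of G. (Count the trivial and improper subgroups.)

4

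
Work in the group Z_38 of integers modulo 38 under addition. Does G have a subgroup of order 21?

No

21 does not divide |G| = 38, so by Lagrange no subgroup of order 21 exists.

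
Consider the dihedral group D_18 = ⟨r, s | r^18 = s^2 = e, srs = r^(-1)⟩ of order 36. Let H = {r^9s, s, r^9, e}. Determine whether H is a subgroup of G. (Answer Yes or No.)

|H| = 4 divides |G| = 36, consistent with Lagrange.
H contains the identity, every element's inverse is in H, and H is closed under ·: it is a subgroup.

Yes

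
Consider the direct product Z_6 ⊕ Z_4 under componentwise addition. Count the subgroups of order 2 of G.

|G| = 24 and 2 | 24, so subgroups of order 2 are possible by Lagrange.
The subgroups of order 2 are: {(0,0), (0,2)}; {(0,0), (3,0)}; {(0,0), (3,2)}.
So G has 3 subgroups of order 2.

3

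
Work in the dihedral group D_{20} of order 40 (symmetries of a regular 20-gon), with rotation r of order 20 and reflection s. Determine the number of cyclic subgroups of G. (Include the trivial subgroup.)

26

A cyclic subgroup of order d is generated by each of its φ(d) elements of order d, so the cyclic subgroups of order d number (#elements of order d)/φ(d).
Cyclic subgroups by order — order 1: 1; order 2: 21; order 4: 1; order 5: 1; order 10: 1; order 20: 1.
Total: 26.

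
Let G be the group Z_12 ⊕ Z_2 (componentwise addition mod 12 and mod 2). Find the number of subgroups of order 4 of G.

3

|G| = 24 and 4 | 24, so subgroups of order 4 are possible by Lagrange.
The subgroups of order 4 are: {(0,0), (0,1), (6,0), (6,1)}; {(0,0), (3,0), (6,0), (9,0)}; {(0,0), (3,1), (6,0), (9,1)}.
So G has 3 subgroups of order 4.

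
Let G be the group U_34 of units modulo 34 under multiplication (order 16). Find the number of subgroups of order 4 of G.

|G| = 16 and 4 | 16, so subgroups of order 4 are possible by Lagrange.
The subgroups of order 4 are: {1, 13, 21, 33}.
So G has 1 subgroup of order 4.

1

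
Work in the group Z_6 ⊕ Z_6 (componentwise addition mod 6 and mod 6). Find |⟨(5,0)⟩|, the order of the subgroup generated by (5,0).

The order of (5,0) in Z_6 × Z_6 is lcm(ord(5) in Z_6, ord(0) in Z_6).
ord(5) = 6 and ord(0) = 1, so |⟨(5,0)⟩| = lcm(6, 1) = 6.

6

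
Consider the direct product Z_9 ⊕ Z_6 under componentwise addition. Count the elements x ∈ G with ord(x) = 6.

8

An element (a,b) has order lcm(ord(a), ord(b)); count pairs with lcm equal to 6.
Enumerating gives 8 such elements.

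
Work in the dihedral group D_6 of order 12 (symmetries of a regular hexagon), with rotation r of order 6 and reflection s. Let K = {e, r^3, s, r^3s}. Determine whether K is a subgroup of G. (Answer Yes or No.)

|K| = 4 divides |G| = 12, consistent with Lagrange.
K contains the identity, every element's inverse is in K, and K is closed under ·: it is a subgroup.

Yes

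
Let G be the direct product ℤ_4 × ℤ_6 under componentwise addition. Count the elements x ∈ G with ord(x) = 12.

An element (a,b) has order lcm(ord(a), ord(b)); count pairs with lcm equal to 12.
Enumerating gives 8 such elements.

8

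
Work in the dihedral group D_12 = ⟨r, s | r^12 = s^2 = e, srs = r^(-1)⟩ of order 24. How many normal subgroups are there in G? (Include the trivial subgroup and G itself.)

G has 34 subgroups. Checking conjugation-invariance by order — order 1: 1/1 normal; order 2: 1/13 normal; order 3: 1/1 normal; order 4: 1/7 normal; order 6: 1/5 normal; order 8: 0/3 normal; order 12: 3/3 normal; order 24: 1/1 normal.
Total normal subgroups: 9.

9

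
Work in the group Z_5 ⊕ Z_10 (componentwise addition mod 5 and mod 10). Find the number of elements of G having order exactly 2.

An element (a,b) has order lcm(ord(a), ord(b)); count pairs with lcm equal to 2.
Enumerating gives 1 such elements.

1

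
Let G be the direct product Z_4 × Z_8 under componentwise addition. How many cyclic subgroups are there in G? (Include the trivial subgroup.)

14

A cyclic subgroup of order d is generated by each of its φ(d) elements of order d, so the cyclic subgroups of order d number (#elements of order d)/φ(d).
Cyclic subgroups by order — order 1: 1; order 2: 3; order 4: 6; order 8: 4.
Total: 14.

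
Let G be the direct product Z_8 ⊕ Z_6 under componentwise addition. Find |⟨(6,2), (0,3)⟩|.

|⟨(6,2)⟩| = 12 and |⟨(0,3)⟩| = 2, so |H| is a multiple of lcm(12, 2) = 12 and divides |G| = 48.
Closing under the operation: H = {(0,0), (0,1), (0,2), (0,3), (0,4), (0,5), (2,0), (2,1), (2,2), (2,3), (2,4), (2,5), (4,0), (4,1), (4,2), (4,3), (4,4), (4,5), (6,0), (6,1), (6,2), (6,3), (6,4), (6,5)}, so |H| = 24.

24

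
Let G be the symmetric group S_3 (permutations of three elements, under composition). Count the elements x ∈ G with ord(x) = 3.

The elements of order 3 are: (1 2 3), (1 3 2).
That's 2.

2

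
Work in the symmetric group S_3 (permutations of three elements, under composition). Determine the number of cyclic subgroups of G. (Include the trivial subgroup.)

Group the elements of G by the cyclic subgroup they generate; each cyclic subgroup of order d accounts for φ(d) elements.
Cyclic subgroups by order — order 1: 1; order 2: 3; order 3: 1.
Total: 5.

5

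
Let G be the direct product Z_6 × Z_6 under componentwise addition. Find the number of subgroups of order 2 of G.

3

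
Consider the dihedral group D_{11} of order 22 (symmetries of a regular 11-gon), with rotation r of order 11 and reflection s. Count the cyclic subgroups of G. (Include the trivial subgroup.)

13

Each element a generates a cyclic subgroup ⟨a⟩; distinct elements may generate the same one (a cyclic group of order d has φ(d) generators).
Cyclic subgroups by order — order 1: 1; order 2: 11; order 11: 1.
Total: 13.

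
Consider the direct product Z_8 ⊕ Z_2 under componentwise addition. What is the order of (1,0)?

8

The order of (1,0) in Z_8 × Z_2 is lcm(ord(1) in Z_8, ord(0) in Z_2).
ord(1) = 8 and ord(0) = 1, so |⟨(1,0)⟩| = lcm(8, 1) = 8.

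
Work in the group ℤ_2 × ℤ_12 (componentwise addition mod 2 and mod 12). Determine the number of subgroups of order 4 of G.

|G| = 24 and 4 | 24, so subgroups of order 4 are possible by Lagrange.
The subgroups of order 4 are: {(0,0), (0,3), (0,6), (0,9)}; {(0,0), (0,6), (1,0), (1,6)}; {(0,0), (0,6), (1,3), (1,9)}.
So G has 3 subgroups of order 4.

3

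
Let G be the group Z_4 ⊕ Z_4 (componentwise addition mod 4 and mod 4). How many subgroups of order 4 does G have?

7

|G| = 16 and 4 | 16, so subgroups of order 4 are possible by Lagrange.
The subgroups of order 4 are: {(0,0), (0,1), (0,2), (0,3)}; {(0,0), (0,2), (2,0), (2,2)}; {(0,0), (0,2), (2,1), (2,3)}; {(0,0), (1,0), (2,0), (3,0)}; … (7 in all).
So G has 7 subgroups of order 4.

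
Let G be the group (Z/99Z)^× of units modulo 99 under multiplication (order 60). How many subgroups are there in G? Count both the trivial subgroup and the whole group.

|G| = 60, so by Lagrange every subgroup order divides 60. Divisors: 1, 2, 3, 4, 5, 6, 10, 12, 15, 20, 30, 60.
Subgroups by order — order 1: 1; order 2: 3; order 3: 1; order 4: 1; order 5: 1; order 6: 3; order 10: 3; order 12: 1; order 15: 1; order 20: 1; order 30: 3; order 60: 1.
Total: 1 + 3 + 1 + 1 + 1 + 3 + 3 + 1 + 1 + 1 + 3 + 1 = 20.

20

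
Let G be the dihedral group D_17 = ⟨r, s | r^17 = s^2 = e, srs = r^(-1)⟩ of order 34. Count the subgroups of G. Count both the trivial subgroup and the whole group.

|G| = 34, so by Lagrange every subgroup order divides 34. Divisors: 1, 2, 17, 34.
Subgroups by order — order 1: 1; order 2: 17; order 17: 1; order 34: 1.
Total: 1 + 17 + 1 + 1 = 20.

20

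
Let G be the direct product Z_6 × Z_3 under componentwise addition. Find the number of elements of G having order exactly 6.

An element (a,b) has order lcm(ord(a), ord(b)); count pairs with lcm equal to 6.
Enumerating gives 8 such elements.

8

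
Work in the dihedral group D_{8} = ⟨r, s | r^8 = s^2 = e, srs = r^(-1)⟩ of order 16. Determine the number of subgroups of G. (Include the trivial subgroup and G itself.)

|G| = 16, so by Lagrange every subgroup order divides 16. Divisors: 1, 2, 4, 8, 16.
Subgroups by order — order 1: 1; order 2: 9; order 4: 5; order 8: 3; order 16: 1.
Total: 1 + 9 + 5 + 3 + 1 = 19.

19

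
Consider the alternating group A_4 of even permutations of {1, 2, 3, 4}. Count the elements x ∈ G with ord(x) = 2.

The elements of order 2 are: (1 2)(3 4), (1 3)(2 4), (1 4)(2 3).
That's 3.

3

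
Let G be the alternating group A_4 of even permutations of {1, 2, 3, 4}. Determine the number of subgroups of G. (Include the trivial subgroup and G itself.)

10

|G| = 12, so by Lagrange every subgroup order divides 12. Divisors: 1, 2, 3, 4, 6, 12.
Subgroups by order — order 1: 1; order 2: 3; order 3: 4; order 4: 1; order 6: 0; order 12: 1.
Total: 1 + 3 + 4 + 1 + 0 + 1 = 10.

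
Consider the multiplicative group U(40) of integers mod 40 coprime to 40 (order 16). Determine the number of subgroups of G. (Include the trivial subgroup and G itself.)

27

|G| = 16, so by Lagrange every subgroup order divides 16. Divisors: 1, 2, 4, 8, 16.
Subgroups by order — order 1: 1; order 2: 7; order 4: 11; order 8: 7; order 16: 1.
Total: 1 + 7 + 11 + 7 + 1 = 27.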